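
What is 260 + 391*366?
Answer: 143366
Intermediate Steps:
260 + 391*366 = 260 + 143106 = 143366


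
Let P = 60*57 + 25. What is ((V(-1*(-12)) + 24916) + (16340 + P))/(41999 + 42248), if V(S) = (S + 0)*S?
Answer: 44845/84247 ≈ 0.53230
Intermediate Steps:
V(S) = S² (V(S) = S*S = S²)
P = 3445 (P = 3420 + 25 = 3445)
((V(-1*(-12)) + 24916) + (16340 + P))/(41999 + 42248) = (((-1*(-12))² + 24916) + (16340 + 3445))/(41999 + 42248) = ((12² + 24916) + 19785)/84247 = ((144 + 24916) + 19785)*(1/84247) = (25060 + 19785)*(1/84247) = 44845*(1/84247) = 44845/84247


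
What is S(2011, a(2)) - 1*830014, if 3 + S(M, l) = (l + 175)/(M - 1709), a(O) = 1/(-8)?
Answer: -2005319673/2416 ≈ -8.3002e+5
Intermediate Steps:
a(O) = -⅛
S(M, l) = -3 + (175 + l)/(-1709 + M) (S(M, l) = -3 + (l + 175)/(M - 1709) = -3 + (175 + l)/(-1709 + M))
S(2011, a(2)) - 1*830014 = (5302 - ⅛ - 3*2011)/(-1709 + 2011) - 1*830014 = (5302 - ⅛ - 6033)/302 - 830014 = (1/302)*(-5849/8) - 830014 = -5849/2416 - 830014 = -2005319673/2416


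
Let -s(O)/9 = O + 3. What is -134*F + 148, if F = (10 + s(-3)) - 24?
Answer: 2024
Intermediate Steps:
s(O) = -27 - 9*O (s(O) = -9*(O + 3) = -9*(3 + O) = -27 - 9*O)
F = -14 (F = (10 + (-27 - 9*(-3))) - 24 = (10 + (-27 + 27)) - 24 = (10 + 0) - 24 = 10 - 24 = -14)
-134*F + 148 = -134*(-14) + 148 = 1876 + 148 = 2024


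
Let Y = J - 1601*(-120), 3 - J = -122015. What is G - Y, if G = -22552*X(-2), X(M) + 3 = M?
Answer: -201378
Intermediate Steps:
J = 122018 (J = 3 - 1*(-122015) = 3 + 122015 = 122018)
X(M) = -3 + M
Y = 314138 (Y = 122018 - 1601*(-120) = 122018 - 1*(-192120) = 122018 + 192120 = 314138)
G = 112760 (G = -22552*(-3 - 2) = -22552*(-5) = 112760)
G - Y = 112760 - 1*314138 = 112760 - 314138 = -201378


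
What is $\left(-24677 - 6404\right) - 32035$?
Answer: $-63116$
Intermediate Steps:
$\left(-24677 - 6404\right) - 32035 = -31081 - 32035 = -63116$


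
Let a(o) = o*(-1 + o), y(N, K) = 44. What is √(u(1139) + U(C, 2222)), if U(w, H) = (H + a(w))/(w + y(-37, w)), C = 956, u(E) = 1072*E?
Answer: √3054808005/50 ≈ 1105.4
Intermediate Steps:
U(w, H) = (H + w*(-1 + w))/(44 + w) (U(w, H) = (H + w*(-1 + w))/(w + 44) = (H + w*(-1 + w))/(44 + w))
√(u(1139) + U(C, 2222)) = √(1072*1139 + (2222 + 956*(-1 + 956))/(44 + 956)) = √(1221008 + (2222 + 956*955)/1000) = √(1221008 + (2222 + 912980)/1000) = √(1221008 + (1/1000)*915202) = √(1221008 + 457601/500) = √(610961601/500) = √3054808005/50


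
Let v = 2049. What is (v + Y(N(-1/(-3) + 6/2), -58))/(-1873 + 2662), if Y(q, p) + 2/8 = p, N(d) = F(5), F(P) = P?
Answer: 7963/3156 ≈ 2.5231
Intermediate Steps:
N(d) = 5
Y(q, p) = -¼ + p
(v + Y(N(-1/(-3) + 6/2), -58))/(-1873 + 2662) = (2049 + (-¼ - 58))/(-1873 + 2662) = (2049 - 233/4)/789 = (7963/4)*(1/789) = 7963/3156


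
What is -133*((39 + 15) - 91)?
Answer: 4921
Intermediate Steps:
-133*((39 + 15) - 91) = -133*(54 - 91) = -133*(-37) = 4921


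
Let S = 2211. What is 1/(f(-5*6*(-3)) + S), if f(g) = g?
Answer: 1/2301 ≈ 0.00043459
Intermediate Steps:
1/(f(-5*6*(-3)) + S) = 1/(-5*6*(-3) + 2211) = 1/(-30*(-3) + 2211) = 1/(90 + 2211) = 1/2301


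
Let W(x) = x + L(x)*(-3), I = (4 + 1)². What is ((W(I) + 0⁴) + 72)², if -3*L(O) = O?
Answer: 14884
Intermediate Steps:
L(O) = -O/3
I = 25 (I = 5² = 25)
W(x) = 2*x (W(x) = x - x/3*(-3) = x + x = 2*x)
((W(I) + 0⁴) + 72)² = ((2*25 + 0⁴) + 72)² = ((50 + 0) + 72)² = (50 + 72)² = 122² = 14884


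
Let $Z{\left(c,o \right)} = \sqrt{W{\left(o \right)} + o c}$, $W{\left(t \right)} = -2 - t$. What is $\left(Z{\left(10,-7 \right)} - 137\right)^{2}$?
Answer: $\left(137 - i \sqrt{65}\right)^{2} \approx 18704.0 - 2209.1 i$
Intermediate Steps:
$Z{\left(c,o \right)} = \sqrt{-2 - o + c o}$ ($Z{\left(c,o \right)} = \sqrt{\left(-2 - o\right) + o c} = \sqrt{\left(-2 - o\right) + c o} = \sqrt{-2 - o + c o}$)
$\left(Z{\left(10,-7 \right)} - 137\right)^{2} = \left(\sqrt{-2 - -7 + 10 \left(-7\right)} - 137\right)^{2} = \left(\sqrt{-2 + 7 - 70} - 137\right)^{2} = \left(\sqrt{-65} - 137\right)^{2} = \left(i \sqrt{65} - 137\right)^{2} = \left(-137 + i \sqrt{65}\right)^{2}$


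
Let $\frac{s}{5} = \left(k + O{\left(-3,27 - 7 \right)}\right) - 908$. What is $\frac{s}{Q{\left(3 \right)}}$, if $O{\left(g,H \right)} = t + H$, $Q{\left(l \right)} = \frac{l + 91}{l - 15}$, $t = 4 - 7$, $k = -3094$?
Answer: $\frac{119550}{47} \approx 2543.6$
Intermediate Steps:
$t = -3$
$Q{\left(l \right)} = \frac{91 + l}{-15 + l}$
$O{\left(g,H \right)} = -3 + H$
$s = -19925$ ($s = 5 \left(\left(-3094 + \left(-3 + \left(27 - 7\right)\right)\right) - 908\right) = 5 \left(\left(-3094 + \left(-3 + 20\right)\right) - 908\right) = 5 \left(\left(-3094 + 17\right) - 908\right) = 5 \left(-3077 - 908\right) = 5 \left(-3985\right) = -19925$)
$\frac{s}{Q{\left(3 \right)}} = - \frac{19925}{\frac{1}{-15 + 3} \left(91 + 3\right)} = - \frac{19925}{\frac{1}{-12} \cdot 94} = - \frac{19925}{\left(- \frac{1}{12}\right) 94} = - \frac{19925}{- \frac{47}{6}} = \left(-19925\right) \left(- \frac{6}{47}\right) = \frac{119550}{47}$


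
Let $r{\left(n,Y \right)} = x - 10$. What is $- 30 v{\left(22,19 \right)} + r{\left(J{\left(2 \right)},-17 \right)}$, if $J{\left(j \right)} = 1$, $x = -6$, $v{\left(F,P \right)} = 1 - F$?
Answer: $614$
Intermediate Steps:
$r{\left(n,Y \right)} = -16$ ($r{\left(n,Y \right)} = -6 - 10 = -16$)
$- 30 v{\left(22,19 \right)} + r{\left(J{\left(2 \right)},-17 \right)} = - 30 \left(1 - 22\right) - 16 = \left(-30\right) \left(-21\right) - 16 = 630 - 16 = 614$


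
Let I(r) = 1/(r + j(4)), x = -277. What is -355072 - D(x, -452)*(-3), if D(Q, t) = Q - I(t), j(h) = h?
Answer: -159444541/448 ≈ -3.5590e+5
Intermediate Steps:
I(r) = 1/(4 + r) (I(r) = 1/(r + 4) = 1/(4 + r))
D(Q, t) = Q - 1/(4 + t)
-355072 - D(x, -452)*(-3) = -355072 - (-1 - 277*(4 - 452))/(4 - 452)*(-3) = -355072 - (-1 - 277*(-448))/(-448)*(-3) = -355072 - (-(-1 + 124096)/448)*(-3) = -355072 - (-1/448*124095)*(-3) = -355072 - (-124095)*(-3)/448 = -355072 - 1*372285/448 = -355072 - 372285/448 = -159444541/448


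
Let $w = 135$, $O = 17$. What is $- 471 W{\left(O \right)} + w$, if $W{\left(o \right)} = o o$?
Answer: $-135984$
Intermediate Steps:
$W{\left(o \right)} = o^{2}$
$- 471 W{\left(O \right)} + w = - 471 \cdot 17^{2} + 135 = \left(-471\right) 289 + 135 = -136119 + 135 = -135984$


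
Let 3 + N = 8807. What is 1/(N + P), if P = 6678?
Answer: 1/15482 ≈ 6.4591e-5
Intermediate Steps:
N = 8804 (N = -3 + 8807 = 8804)
1/(N + P) = 1/(8804 + 6678) = 1/15482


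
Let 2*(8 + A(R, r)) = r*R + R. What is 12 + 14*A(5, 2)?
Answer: 5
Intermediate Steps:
A(R, r) = -8 + R/2 + R*r/2 (A(R, r) = -8 + (r*R + R)/2 = -8 + (R*r + R)/2 = -8 + (R + R*r)/2 = -8 + (R/2 + R*r/2) = -8 + R/2 + R*r/2)
12 + 14*A(5, 2) = 12 + 14*(-8 + (1/2)*5 + (1/2)*5*2) = 12 + 14*(-8 + 5/2 + 5) = 12 + 14*(-1/2) = 12 - 7 = 5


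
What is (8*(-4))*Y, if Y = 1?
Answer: -32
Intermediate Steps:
(8*(-4))*Y = (8*(-4))*1 = -32*1 = -32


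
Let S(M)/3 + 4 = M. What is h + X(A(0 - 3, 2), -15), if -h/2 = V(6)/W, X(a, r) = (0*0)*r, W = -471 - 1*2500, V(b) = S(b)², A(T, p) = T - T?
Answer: 72/2971 ≈ 0.024234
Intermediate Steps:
S(M) = -12 + 3*M
A(T, p) = 0
V(b) = (-12 + 3*b)²
W = -2971 (W = -471 - 2500 = -2971)
X(a, r) = 0 (X(a, r) = 0*r = 0)
h = 72/2971 (h = -2*9*(-4 + 6)²/(-2971) = -2*9*2²*(-1)/2971 = -2*9*4*(-1)/2971 = -72*(-1)/2971 = -2*(-36/2971) = 72/2971 ≈ 0.024234)
h + X(A(0 - 3, 2), -15) = 72/2971 + 0 = 72/2971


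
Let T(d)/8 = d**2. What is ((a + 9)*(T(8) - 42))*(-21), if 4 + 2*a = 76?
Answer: -444150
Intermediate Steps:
a = 36 (a = -2 + (1/2)*76 = -2 + 38 = 36)
T(d) = 8*d**2
((a + 9)*(T(8) - 42))*(-21) = ((36 + 9)*(8*8**2 - 42))*(-21) = (45*(8*64 - 42))*(-21) = (45*(512 - 42))*(-21) = (45*470)*(-21) = 21150*(-21) = -444150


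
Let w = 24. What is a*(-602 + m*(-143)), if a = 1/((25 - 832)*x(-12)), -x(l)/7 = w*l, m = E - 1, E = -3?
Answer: 5/271152 ≈ 1.8440e-5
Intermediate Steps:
m = -4 (m = -3 - 1 = -4)
x(l) = -168*l
a = -1/1626912 (a = 1/((25 - 832)*((-168*(-12)))) = 1/(-807*2016) = -1/807*1/2016 = -1/1626912 ≈ -6.1466e-7)
a*(-602 + m*(-143)) = -(-602 - 4*(-143))/1626912 = -(-602 + 572)/1626912 = -1/1626912*(-30) = 5/271152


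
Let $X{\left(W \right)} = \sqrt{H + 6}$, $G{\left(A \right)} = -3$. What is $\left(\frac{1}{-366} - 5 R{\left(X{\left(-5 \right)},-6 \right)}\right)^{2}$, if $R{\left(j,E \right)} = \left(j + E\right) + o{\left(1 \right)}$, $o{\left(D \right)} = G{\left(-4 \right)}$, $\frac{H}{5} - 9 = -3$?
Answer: $\frac{30129121}{133956} \approx 224.92$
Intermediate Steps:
$H = 30$ ($H = 45 + 5 \left(-3\right) = 45 - 15 = 30$)
$o{\left(D \right)} = -3$
$X{\left(W \right)} = 6$ ($X{\left(W \right)} = \sqrt{30 + 6} = \sqrt{36} = 6$)
$R{\left(j,E \right)} = -3 + E + j$ ($R{\left(j,E \right)} = \left(j + E\right) - 3 = \left(E + j\right) - 3 = -3 + E + j$)
$\left(\frac{1}{-366} - 5 R{\left(X{\left(-5 \right)},-6 \right)}\right)^{2} = \left(\frac{1}{-366} - 5 \left(-3 - 6 + 6\right)\right)^{2} = \left(- \frac{1}{366} - -15\right)^{2} = \left(- \frac{1}{366} + 15\right)^{2} = \left(\frac{5489}{366}\right)^{2} = \frac{30129121}{133956}$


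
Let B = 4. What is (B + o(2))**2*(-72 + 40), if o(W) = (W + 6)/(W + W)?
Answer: -1152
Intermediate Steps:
o(W) = (6 + W)/(2*W) (o(W) = (6 + W)/((2*W)) = (6 + W)*(1/(2*W)) = (6 + W)/(2*W))
(B + o(2))**2*(-72 + 40) = (4 + (1/2)*(6 + 2)/2)**2*(-72 + 40) = (4 + (1/2)*(1/2)*8)**2*(-32) = (4 + 2)**2*(-32) = 6**2*(-32) = 36*(-32) = -1152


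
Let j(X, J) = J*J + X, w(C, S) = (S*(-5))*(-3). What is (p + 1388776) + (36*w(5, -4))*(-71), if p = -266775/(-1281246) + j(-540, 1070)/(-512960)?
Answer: 603293779584465/391207112 ≈ 1.5421e+6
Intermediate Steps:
w(C, S) = 15*S (w(C, S) = -5*S*(-3) = 15*S)
j(X, J) = X + J**2 (j(X, J) = J**2 + X = X + J**2)
p = -791286767/391207112 (p = -266775/(-1281246) + (-540 + 1070**2)/(-512960) = -266775*(-1/1281246) + (-540 + 1144900)*(-1/512960) = 88925/427082 + 1144360*(-1/512960) = 88925/427082 - 4087/1832 = -791286767/391207112 ≈ -2.0227)
(p + 1388776) + (36*w(5, -4))*(-71) = (-791286767/391207112 + 1388776) + (36*(15*(-4)))*(-71) = 543298256888145/391207112 + (36*(-60))*(-71) = 543298256888145/391207112 - 2160*(-71) = 543298256888145/391207112 + 153360 = 603293779584465/391207112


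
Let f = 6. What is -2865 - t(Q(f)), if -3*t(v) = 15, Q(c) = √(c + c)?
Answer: -2860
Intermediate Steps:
Q(c) = √2*√c (Q(c) = √(2*c) = √2*√c)
t(v) = -5 (t(v) = -⅓*15 = -5)
-2865 - t(Q(f)) = -2865 - 1*(-5) = -2865 + 5 = -2860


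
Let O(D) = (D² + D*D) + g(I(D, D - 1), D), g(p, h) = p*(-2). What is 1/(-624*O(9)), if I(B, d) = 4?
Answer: -1/96096 ≈ -1.0406e-5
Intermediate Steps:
g(p, h) = -2*p
O(D) = -8 + 2*D² (O(D) = (D² + D*D) - 2*4 = (D² + D²) - 8 = 2*D² - 8 = -8 + 2*D²)
1/(-624*O(9)) = 1/(-624*(-8 + 2*9²)) = 1/(-624*(-8 + 2*81)) = 1/(-624*(-8 + 162)) = 1/(-624*154) = 1/(-96096) = -1/96096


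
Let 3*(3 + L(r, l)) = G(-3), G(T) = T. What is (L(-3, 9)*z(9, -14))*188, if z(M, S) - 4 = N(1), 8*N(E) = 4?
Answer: -3384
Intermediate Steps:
L(r, l) = -4 (L(r, l) = -3 + (⅓)*(-3) = -3 - 1 = -4)
N(E) = ½ (N(E) = (⅛)*4 = ½)
z(M, S) = 9/2 (z(M, S) = 4 + ½ = 9/2)
(L(-3, 9)*z(9, -14))*188 = -4*9/2*188 = -18*188 = -3384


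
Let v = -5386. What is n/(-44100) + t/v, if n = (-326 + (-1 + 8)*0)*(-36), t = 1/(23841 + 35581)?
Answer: -104335288017/392057442700 ≈ -0.26612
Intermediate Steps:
t = 1/59422 ≈ 1.6829e-5
n = 11736 (n = (-326 + 7*0)*(-36) = (-326 + 0)*(-36) = -326*(-36) = 11736)
n/(-44100) + t/v = 11736/(-44100) + (1/59422)/(-5386) = 11736*(-1/44100) + (1/59422)*(-1/5386) = -326/1225 - 1/320046892 = -104335288017/392057442700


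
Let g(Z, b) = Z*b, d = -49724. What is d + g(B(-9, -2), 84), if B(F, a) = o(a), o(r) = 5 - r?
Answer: -49136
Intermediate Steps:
B(F, a) = 5 - a
d + g(B(-9, -2), 84) = -49724 + (5 - 1*(-2))*84 = -49724 + (5 + 2)*84 = -49724 + 7*84 = -49724 + 588 = -49136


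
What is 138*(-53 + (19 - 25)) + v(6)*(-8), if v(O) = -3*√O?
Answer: -8142 + 24*√6 ≈ -8083.2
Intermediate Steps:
138*(-53 + (19 - 25)) + v(6)*(-8) = 138*(-53 + (19 - 25)) - 3*√6*(-8) = 138*(-53 - 6) + 24*√6 = 138*(-59) + 24*√6 = -8142 + 24*√6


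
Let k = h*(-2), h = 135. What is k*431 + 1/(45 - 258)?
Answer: -24786811/213 ≈ -1.1637e+5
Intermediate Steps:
k = -270 (k = 135*(-2) = -270)
k*431 + 1/(45 - 258) = -270*431 + 1/(45 - 258) = -116370 + 1/(-213) = -116370 - 1/213 = -24786811/213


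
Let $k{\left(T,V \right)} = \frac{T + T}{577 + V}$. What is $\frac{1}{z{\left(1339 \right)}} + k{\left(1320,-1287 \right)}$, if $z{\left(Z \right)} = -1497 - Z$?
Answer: $- \frac{748775}{201356} \approx -3.7187$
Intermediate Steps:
$k{\left(T,V \right)} = \frac{2 T}{577 + V}$
$\frac{1}{z{\left(1339 \right)}} + k{\left(1320,-1287 \right)} = \frac{1}{-1497 - 1339} + 2 \cdot 1320 \frac{1}{577 - 1287} = \frac{1}{-1497 - 1339} + 2 \cdot 1320 \frac{1}{-710} = \frac{1}{-2836} + 2 \cdot 1320 \left(- \frac{1}{710}\right) = - \frac{1}{2836} - \frac{264}{71} = - \frac{748775}{201356}$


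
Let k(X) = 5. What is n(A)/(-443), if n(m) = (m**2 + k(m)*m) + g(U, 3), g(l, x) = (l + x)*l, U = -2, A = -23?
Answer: -412/443 ≈ -0.93002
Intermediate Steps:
g(l, x) = l*(l + x)
n(m) = -2 + m**2 + 5*m (n(m) = (m**2 + 5*m) - 2*(-2 + 3) = (m**2 + 5*m) - 2*1 = (m**2 + 5*m) - 2 = -2 + m**2 + 5*m)
n(A)/(-443) = (-2 + (-23)**2 + 5*(-23))/(-443) = (-2 + 529 - 115)*(-1/443) = 412*(-1/443) = -412/443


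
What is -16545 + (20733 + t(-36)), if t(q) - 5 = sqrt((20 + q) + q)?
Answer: 4193 + 2*I*sqrt(13) ≈ 4193.0 + 7.2111*I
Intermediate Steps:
t(q) = 5 + sqrt(20 + 2*q) (t(q) = 5 + sqrt((20 + q) + q) = 5 + sqrt(20 + 2*q))
-16545 + (20733 + t(-36)) = -16545 + (20733 + (5 + sqrt(20 + 2*(-36)))) = -16545 + (20733 + (5 + sqrt(20 - 72))) = -16545 + (20733 + (5 + sqrt(-52))) = -16545 + (20733 + (5 + 2*I*sqrt(13))) = -16545 + (20738 + 2*I*sqrt(13)) = 4193 + 2*I*sqrt(13)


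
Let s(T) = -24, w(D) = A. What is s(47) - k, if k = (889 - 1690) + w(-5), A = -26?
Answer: 803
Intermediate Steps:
w(D) = -26
k = -827 (k = (889 - 1690) - 26 = -801 - 26 = -827)
s(47) - k = -24 - 1*(-827) = -24 + 827 = 803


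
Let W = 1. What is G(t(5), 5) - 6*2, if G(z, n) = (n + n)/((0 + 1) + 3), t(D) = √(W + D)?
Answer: -19/2 ≈ -9.5000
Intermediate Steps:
t(D) = √(1 + D)
G(z, n) = n/2 (G(z, n) = (2*n)/(1 + 3) = (2*n)/4 = (2*n)*(¼) = n/2)
G(t(5), 5) - 6*2 = (½)*5 - 6*2 = 5/2 - 12 = -19/2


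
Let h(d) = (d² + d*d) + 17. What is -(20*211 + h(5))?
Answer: -4287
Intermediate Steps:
h(d) = 17 + 2*d² (h(d) = (d² + d²) + 17 = 2*d² + 17 = 17 + 2*d²)
-(20*211 + h(5)) = -(20*211 + (17 + 2*5²)) = -(4220 + (17 + 2*25)) = -(4220 + (17 + 50)) = -(4220 + 67) = -1*4287 = -4287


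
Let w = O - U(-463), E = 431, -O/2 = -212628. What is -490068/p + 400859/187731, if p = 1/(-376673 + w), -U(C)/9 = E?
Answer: -4826554137952237/187731 ≈ -2.5710e+10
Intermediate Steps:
O = 425256 (O = -2*(-212628) = 425256)
U(C) = -3879 (U(C) = -9*431 = -3879)
w = 429135 (w = 425256 - 1*(-3879) = 425256 + 3879 = 429135)
p = 1/52462 (p = 1/(-376673 + 429135) = 1/52462 ≈ 1.9061e-5)
-490068/p + 400859/187731 = -490068/1/52462 + 400859/187731 = -490068*52462 + 400859*(1/187731) = -25709947416 + 400859/187731 = -4826554137952237/187731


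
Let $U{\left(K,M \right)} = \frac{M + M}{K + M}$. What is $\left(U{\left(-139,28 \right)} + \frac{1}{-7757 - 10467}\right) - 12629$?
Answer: $- \frac{25547770111}{2022864} \approx -12630.0$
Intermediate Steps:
$U{\left(K,M \right)} = \frac{2 M}{K + M}$
$\left(U{\left(-139,28 \right)} + \frac{1}{-7757 - 10467}\right) - 12629 = \left(2 \cdot 28 \frac{1}{-139 + 28} + \frac{1}{-7757 - 10467}\right) - 12629 = \left(2 \cdot 28 \frac{1}{-111} + \frac{1}{-18224}\right) - 12629 = \left(2 \cdot 28 \left(- \frac{1}{111}\right) - \frac{1}{18224}\right) - 12629 = \left(- \frac{56}{111} - \frac{1}{18224}\right) - 12629 = - \frac{1020655}{2022864} - 12629 = - \frac{25547770111}{2022864}$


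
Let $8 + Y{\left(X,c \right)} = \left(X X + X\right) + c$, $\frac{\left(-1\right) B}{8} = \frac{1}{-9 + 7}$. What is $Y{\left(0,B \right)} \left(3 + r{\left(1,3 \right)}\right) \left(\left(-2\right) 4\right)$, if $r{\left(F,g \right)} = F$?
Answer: $128$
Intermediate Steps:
$B = 4$ ($B = - \frac{8}{-9 + 7} = - \frac{8}{-2} = \left(-8\right) \left(- \frac{1}{2}\right) = 4$)
$Y{\left(X,c \right)} = -8 + X + c + X^{2}$ ($Y{\left(X,c \right)} = -8 + \left(\left(X X + X\right) + c\right) = -8 + \left(\left(X^{2} + X\right) + c\right) = -8 + \left(\left(X + X^{2}\right) + c\right) = -8 + \left(X + c + X^{2}\right) = -8 + X + c + X^{2}$)
$Y{\left(0,B \right)} \left(3 + r{\left(1,3 \right)}\right) \left(\left(-2\right) 4\right) = \left(-8 + 0 + 4 + 0^{2}\right) \left(3 + 1\right) \left(\left(-2\right) 4\right) = \left(-8 + 0 + 4 + 0\right) 4 \left(-8\right) = \left(-4\right) \left(-32\right) = 128$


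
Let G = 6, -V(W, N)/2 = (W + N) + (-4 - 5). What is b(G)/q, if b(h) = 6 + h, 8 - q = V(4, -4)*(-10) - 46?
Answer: 2/39 ≈ 0.051282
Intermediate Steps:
V(W, N) = 18 - 2*N - 2*W (V(W, N) = -2*((W + N) + (-4 - 5)) = -2*((N + W) - 9) = -2*(-9 + N + W) = 18 - 2*N - 2*W)
q = 234 (q = 8 - ((18 - 2*(-4) - 2*4)*(-10) - 46) = 8 - ((18 + 8 - 8)*(-10) - 46) = 8 - (18*(-10) - 46) = 8 - (-180 - 46) = 8 - 1*(-226) = 8 + 226 = 234)
b(G)/q = (6 + 6)/234 = 12*(1/234) = 2/39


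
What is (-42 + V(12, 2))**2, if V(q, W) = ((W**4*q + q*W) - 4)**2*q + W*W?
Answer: 290833704100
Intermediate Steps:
V(q, W) = W**2 + q*(-4 + W*q + q*W**4)**2 (V(q, W) = ((q*W**4 + W*q) - 4)**2*q + W**2 = ((W*q + q*W**4) - 4)**2*q + W**2 = (-4 + W*q + q*W**4)**2*q + W**2 = q*(-4 + W*q + q*W**4)**2 + W**2 = W**2 + q*(-4 + W*q + q*W**4)**2)
(-42 + V(12, 2))**2 = (-42 + (2**2 + 12*(-4 + 2*12 + 12*2**4)**2))**2 = (-42 + (4 + 12*(-4 + 24 + 12*16)**2))**2 = (-42 + (4 + 12*(-4 + 24 + 192)**2))**2 = (-42 + (4 + 12*212**2))**2 = (-42 + (4 + 12*44944))**2 = (-42 + (4 + 539328))**2 = (-42 + 539332)**2 = 539290**2 = 290833704100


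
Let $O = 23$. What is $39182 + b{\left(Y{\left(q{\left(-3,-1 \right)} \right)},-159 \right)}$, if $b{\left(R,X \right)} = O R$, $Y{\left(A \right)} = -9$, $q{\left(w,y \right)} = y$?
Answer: $38975$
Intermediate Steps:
$b{\left(R,X \right)} = 23 R$
$39182 + b{\left(Y{\left(q{\left(-3,-1 \right)} \right)},-159 \right)} = 39182 + 23 \left(-9\right) = 39182 - 207 = 38975$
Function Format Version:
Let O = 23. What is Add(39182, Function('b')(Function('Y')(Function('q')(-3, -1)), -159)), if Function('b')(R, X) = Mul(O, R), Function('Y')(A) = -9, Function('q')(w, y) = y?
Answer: 38975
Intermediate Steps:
Function('b')(R, X) = Mul(23, R)
Add(39182, Function('b')(Function('Y')(Function('q')(-3, -1)), -159)) = Add(39182, Mul(23, -9)) = Add(39182, -207) = 38975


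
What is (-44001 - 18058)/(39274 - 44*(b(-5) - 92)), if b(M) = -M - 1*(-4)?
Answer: -62059/42926 ≈ -1.4457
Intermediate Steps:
b(M) = 4 - M (b(M) = -M + 4 = 4 - M)
(-44001 - 18058)/(39274 - 44*(b(-5) - 92)) = (-44001 - 18058)/(39274 - 44*((4 - 1*(-5)) - 92)) = -62059/(39274 - 44*((4 + 5) - 92)) = -62059/(39274 - 44*(9 - 92)) = -62059/(39274 - 44*(-83)) = -62059/(39274 + 3652) = -62059/42926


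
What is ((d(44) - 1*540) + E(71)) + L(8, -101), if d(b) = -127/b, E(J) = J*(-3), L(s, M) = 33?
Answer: -31807/44 ≈ -722.89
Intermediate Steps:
E(J) = -3*J
((d(44) - 1*540) + E(71)) + L(8, -101) = ((-127/44 - 1*540) - 3*71) + 33 = ((-127*1/44 - 540) - 213) + 33 = ((-127/44 - 540) - 213) + 33 = (-23887/44 - 213) + 33 = -33259/44 + 33 = -31807/44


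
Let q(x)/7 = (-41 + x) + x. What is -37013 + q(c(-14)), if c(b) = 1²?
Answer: -37286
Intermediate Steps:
c(b) = 1
q(x) = -287 + 14*x (q(x) = 7*((-41 + x) + x) = 7*(-41 + 2*x) = -287 + 14*x)
-37013 + q(c(-14)) = -37013 + (-287 + 14*1) = -37013 + (-287 + 14) = -37013 - 273 = -37286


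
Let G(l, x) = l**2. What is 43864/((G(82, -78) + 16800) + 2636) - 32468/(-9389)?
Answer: 157650247/30702030 ≈ 5.1348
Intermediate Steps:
43864/((G(82, -78) + 16800) + 2636) - 32468/(-9389) = 43864/((82**2 + 16800) + 2636) - 32468/(-9389) = 43864/((6724 + 16800) + 2636) - 32468*(-1/9389) = 43864/(23524 + 2636) + 32468/9389 = 43864/26160 + 32468/9389 = 43864*(1/26160) + 32468/9389 = 5483/3270 + 32468/9389 = 157650247/30702030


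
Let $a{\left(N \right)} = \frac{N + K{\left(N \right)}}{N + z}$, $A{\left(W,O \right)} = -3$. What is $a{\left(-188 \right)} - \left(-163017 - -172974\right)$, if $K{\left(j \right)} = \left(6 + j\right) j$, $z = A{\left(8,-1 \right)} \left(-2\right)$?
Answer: $- \frac{923101}{91} \approx -10144.0$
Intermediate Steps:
$z = 6$ ($z = \left(-3\right) \left(-2\right) = 6$)
$K{\left(j \right)} = j \left(6 + j\right)$
$a{\left(N \right)} = \frac{N + N \left(6 + N\right)}{6 + N}$ ($a{\left(N \right)} = \frac{N + N \left(6 + N\right)}{N + 6} = \frac{N + N \left(6 + N\right)}{6 + N}$)
$a{\left(-188 \right)} - \left(-163017 - -172974\right) = - \frac{188 \left(7 - 188\right)}{6 - 188} - \left(-163017 - -172974\right) = \left(-188\right) \frac{1}{-182} \left(-181\right) - \left(-163017 + 172974\right) = \left(-188\right) \left(- \frac{1}{182}\right) \left(-181\right) - 9957 = - \frac{17014}{91} - 9957 = - \frac{923101}{91}$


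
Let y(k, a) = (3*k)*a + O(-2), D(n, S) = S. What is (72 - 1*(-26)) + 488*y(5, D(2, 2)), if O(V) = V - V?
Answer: 14738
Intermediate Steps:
O(V) = 0
y(k, a) = 3*a*k (y(k, a) = (3*k)*a + 0 = 3*a*k + 0 = 3*a*k)
(72 - 1*(-26)) + 488*y(5, D(2, 2)) = (72 - 1*(-26)) + 488*(3*2*5) = (72 + 26) + 488*30 = 98 + 14640 = 14738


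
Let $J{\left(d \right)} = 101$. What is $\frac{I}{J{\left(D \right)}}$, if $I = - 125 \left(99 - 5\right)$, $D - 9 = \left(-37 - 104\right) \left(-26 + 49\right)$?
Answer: $- \frac{11750}{101} \approx -116.34$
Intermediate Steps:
$D = -3234$ ($D = 9 + \left(-37 - 104\right) \left(-26 + 49\right) = 9 - 3243 = -3234$)
$I = -11750$ ($I = \left(-125\right) 94 = -11750$)
$\frac{I}{J{\left(D \right)}} = - \frac{11750}{101}$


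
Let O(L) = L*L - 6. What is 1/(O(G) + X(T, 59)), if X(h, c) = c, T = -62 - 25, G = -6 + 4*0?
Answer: 1/89 ≈ 0.011236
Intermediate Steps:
G = -6 (G = -6 + 0 = -6)
T = -87
O(L) = -6 + L**2 (O(L) = L**2 - 6 = -6 + L**2)
1/(O(G) + X(T, 59)) = 1/((-6 + (-6)**2) + 59) = 1/((-6 + 36) + 59) = 1/(30 + 59) = 1/89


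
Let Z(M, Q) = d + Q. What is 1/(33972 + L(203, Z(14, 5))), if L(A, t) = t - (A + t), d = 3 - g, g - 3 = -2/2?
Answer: 1/33769 ≈ 2.9613e-5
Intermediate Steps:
g = 2 (g = 3 - 2/2 = 3 - 2*½ = 3 - 1 = 2)
d = 1 (d = 3 - 1*2 = 3 - 2 = 1)
Z(M, Q) = 1 + Q
L(A, t) = -A (L(A, t) = t + (-A - t) = -A)
1/(33972 + L(203, Z(14, 5))) = 1/(33972 - 1*203) = 1/(33972 - 203) = 1/33769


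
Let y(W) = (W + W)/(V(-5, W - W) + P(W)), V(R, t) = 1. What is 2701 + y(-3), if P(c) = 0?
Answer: 2695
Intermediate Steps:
y(W) = 2*W (y(W) = (W + W)/(1 + 0) = (2*W)/1 = (2*W)*1 = 2*W)
2701 + y(-3) = 2701 + 2*(-3) = 2701 - 6 = 2695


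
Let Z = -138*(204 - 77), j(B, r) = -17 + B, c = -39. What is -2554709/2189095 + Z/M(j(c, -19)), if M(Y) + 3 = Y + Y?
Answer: 331063369/2189095 ≈ 151.23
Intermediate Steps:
M(Y) = -3 + 2*Y (M(Y) = -3 + (Y + Y) = -3 + 2*Y)
Z = -17526 (Z = -138*127 = -17526)
-2554709/2189095 + Z/M(j(c, -19)) = -2554709/2189095 - 17526/(-3 + 2*(-17 - 39)) = -2554709*1/2189095 - 17526/(-3 + 2*(-56)) = -2554709/2189095 - 17526/(-3 - 112) = -2554709/2189095 - 17526/(-115) = -2554709/2189095 - 17526*(-1/115) = -2554709/2189095 + 762/5 = 331063369/2189095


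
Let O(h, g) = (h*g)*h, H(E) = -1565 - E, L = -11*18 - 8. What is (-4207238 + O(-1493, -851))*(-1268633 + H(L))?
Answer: 2414417270966504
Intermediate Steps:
L = -206 (L = -198 - 8 = -206)
O(h, g) = g*h**2 (O(h, g) = (g*h)*h = g*h**2)
(-4207238 + O(-1493, -851))*(-1268633 + H(L)) = (-4207238 - 851*(-1493)**2)*(-1268633 + (-1565 - 1*(-206))) = (-4207238 - 851*2229049)*(-1268633 + (-1565 + 206)) = (-4207238 - 1896920699)*(-1268633 - 1359) = -1901127937*(-1269992) = 2414417270966504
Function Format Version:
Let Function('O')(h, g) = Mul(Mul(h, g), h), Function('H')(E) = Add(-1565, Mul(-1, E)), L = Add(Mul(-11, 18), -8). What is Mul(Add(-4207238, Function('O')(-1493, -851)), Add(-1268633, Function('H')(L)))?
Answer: 2414417270966504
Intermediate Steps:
L = -206 (L = Add(-198, -8) = -206)
Function('O')(h, g) = Mul(g, Pow(h, 2)) (Function('O')(h, g) = Mul(Mul(g, h), h) = Mul(g, Pow(h, 2)))
Mul(Add(-4207238, Function('O')(-1493, -851)), Add(-1268633, Function('H')(L))) = Mul(Add(-4207238, Mul(-851, Pow(-1493, 2))), Add(-1268633, Add(-1565, Mul(-1, -206)))) = Mul(Add(-4207238, Mul(-851, 2229049)), Add(-1268633, Add(-1565, 206))) = Mul(Add(-4207238, -1896920699), Add(-1268633, -1359)) = Mul(-1901127937, -1269992) = 2414417270966504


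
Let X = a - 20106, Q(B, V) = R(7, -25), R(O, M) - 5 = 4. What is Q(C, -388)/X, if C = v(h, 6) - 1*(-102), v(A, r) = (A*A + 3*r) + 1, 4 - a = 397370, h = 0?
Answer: -9/417472 ≈ -2.1558e-5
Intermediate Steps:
R(O, M) = 9 (R(O, M) = 5 + 4 = 9)
a = -397366 (a = 4 - 1*397370 = 4 - 397370 = -397366)
v(A, r) = 1 + A² + 3*r (v(A, r) = (A² + 3*r) + 1 = 1 + A² + 3*r)
C = 121 (C = (1 + 0² + 3*6) - 1*(-102) = (1 + 0 + 18) + 102 = 19 + 102 = 121)
Q(B, V) = 9
X = -417472 (X = -397366 - 20106 = -417472)
Q(C, -388)/X = 9/(-417472) = 9*(-1/417472) = -9/417472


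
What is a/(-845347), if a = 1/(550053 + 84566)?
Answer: -1/536473267793 ≈ -1.8640e-12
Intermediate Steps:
a = 1/634619 ≈ 1.5757e-6
a/(-845347) = (1/634619)/(-845347) = (1/634619)*(-1/845347) = -1/536473267793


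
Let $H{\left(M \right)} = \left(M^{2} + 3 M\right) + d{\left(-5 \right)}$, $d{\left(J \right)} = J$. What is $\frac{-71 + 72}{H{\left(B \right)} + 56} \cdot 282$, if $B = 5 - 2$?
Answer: $\frac{94}{23} \approx 4.087$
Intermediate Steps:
$B = 3$
$H{\left(M \right)} = -5 + M^{2} + 3 M$ ($H{\left(M \right)} = \left(M^{2} + 3 M\right) - 5 = -5 + M^{2} + 3 M$)
$\frac{-71 + 72}{H{\left(B \right)} + 56} \cdot 282 = \frac{-71 + 72}{\left(-5 + 3^{2} + 3 \cdot 3\right) + 56} \cdot 282 = 1 \frac{1}{\left(-5 + 9 + 9\right) + 56} \cdot 282 = 1 \frac{1}{13 + 56} \cdot 282 = 1 \cdot \frac{1}{69} \cdot 282 = \frac{1}{69} \cdot 282 = \frac{94}{23}$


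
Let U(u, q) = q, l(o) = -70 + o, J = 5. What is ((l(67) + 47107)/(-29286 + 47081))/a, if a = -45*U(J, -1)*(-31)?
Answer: -47104/24824025 ≈ -0.0018975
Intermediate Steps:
a = -1395 (a = -45*(-1)*(-31) = 45*(-31) = -1395)
((l(67) + 47107)/(-29286 + 47081))/a = (((-70 + 67) + 47107)/(-29286 + 47081))/(-1395) = ((-3 + 47107)/17795)*(-1/1395) = (47104*(1/17795))*(-1/1395) = (47104/17795)*(-1/1395) = -47104/24824025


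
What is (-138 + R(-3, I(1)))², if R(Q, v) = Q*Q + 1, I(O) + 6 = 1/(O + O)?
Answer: 16384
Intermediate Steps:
I(O) = -6 + 1/(2*O) (I(O) = -6 + 1/(O + O) = -6 + 1/(2*O))
R(Q, v) = 1 + Q² (R(Q, v) = Q² + 1 = 1 + Q²)
(-138 + R(-3, I(1)))² = (-138 + (1 + (-3)²))² = (-138 + (1 + 9))² = (-138 + 10)² = (-128)² = 16384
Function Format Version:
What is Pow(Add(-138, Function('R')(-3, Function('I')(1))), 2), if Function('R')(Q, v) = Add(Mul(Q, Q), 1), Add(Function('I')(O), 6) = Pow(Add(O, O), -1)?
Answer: 16384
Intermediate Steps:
Function('I')(O) = Add(-6, Mul(Rational(1, 2), Pow(O, -1))) (Function('I')(O) = Add(-6, Pow(Add(O, O), -1)) = Add(-6, Pow(Mul(2, O), -1)) = Add(-6, Mul(Rational(1, 2), Pow(O, -1))))
Function('R')(Q, v) = Add(1, Pow(Q, 2)) (Function('R')(Q, v) = Add(Pow(Q, 2), 1) = Add(1, Pow(Q, 2)))
Pow(Add(-138, Function('R')(-3, Function('I')(1))), 2) = Pow(Add(-138, Add(1, Pow(-3, 2))), 2) = Pow(Add(-138, Add(1, 9)), 2) = Pow(Add(-138, 10), 2) = Pow(-128, 2) = 16384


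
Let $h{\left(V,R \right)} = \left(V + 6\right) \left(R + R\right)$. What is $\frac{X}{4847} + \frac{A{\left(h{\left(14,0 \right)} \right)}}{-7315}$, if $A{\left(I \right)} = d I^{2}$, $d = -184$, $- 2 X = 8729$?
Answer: $- \frac{8729}{9694} \approx -0.90045$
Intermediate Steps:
$X = - \frac{8729}{2}$ ($X = \left(- \frac{1}{2}\right) 8729 = - \frac{8729}{2} \approx -4364.5$)
$h{\left(V,R \right)} = 2 R \left(6 + V\right)$ ($h{\left(V,R \right)} = \left(6 + V\right) 2 R = 2 R \left(6 + V\right)$)
$A{\left(I \right)} = - 184 I^{2}$
$\frac{X}{4847} + \frac{A{\left(h{\left(14,0 \right)} \right)}}{-7315} = - \frac{8729}{2 \cdot 4847} + \frac{\left(-184\right) \left(2 \cdot 0 \left(6 + 14\right)\right)^{2}}{-7315} = \left(- \frac{8729}{2}\right) \frac{1}{4847} + - 184 \left(2 \cdot 0 \cdot 20\right)^{2} \left(- \frac{1}{7315}\right) = - \frac{8729}{9694} + - 184 \cdot 0^{2} \left(- \frac{1}{7315}\right) = - \frac{8729}{9694} + \left(-184\right) 0 \left(- \frac{1}{7315}\right) = - \frac{8729}{9694} + 0 \left(- \frac{1}{7315}\right) = - \frac{8729}{9694} + 0 = - \frac{8729}{9694}$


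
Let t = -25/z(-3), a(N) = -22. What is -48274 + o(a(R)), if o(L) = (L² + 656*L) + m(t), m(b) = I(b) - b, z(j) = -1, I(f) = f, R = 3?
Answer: -62222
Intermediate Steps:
t = 25 (t = -25/(-1) = -25*(-1) = 25)
m(b) = 0 (m(b) = b - b = 0)
o(L) = L² + 656*L (o(L) = (L² + 656*L) + 0 = L² + 656*L)
-48274 + o(a(R)) = -48274 - 22*(656 - 22) = -48274 - 22*634 = -48274 - 13948 = -62222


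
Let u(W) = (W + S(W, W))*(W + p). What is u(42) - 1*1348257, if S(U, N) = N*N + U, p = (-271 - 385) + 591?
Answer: -1390761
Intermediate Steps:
p = -65 (p = -656 + 591 = -65)
S(U, N) = U + N² (S(U, N) = N² + U = U + N²)
u(W) = (-65 + W)*(W² + 2*W) (u(W) = (W + (W + W²))*(W - 65) = (W² + 2*W)*(-65 + W) = (-65 + W)*(W² + 2*W))
u(42) - 1*1348257 = 42*(-130 + 42² - 63*42) - 1*1348257 = 42*(-130 + 1764 - 2646) - 1348257 = 42*(-1012) - 1348257 = -42504 - 1348257 = -1390761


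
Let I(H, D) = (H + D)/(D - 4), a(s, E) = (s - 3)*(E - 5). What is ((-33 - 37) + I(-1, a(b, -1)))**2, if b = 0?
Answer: 927369/196 ≈ 4731.5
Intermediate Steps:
a(s, E) = (-5 + E)*(-3 + s) (a(s, E) = (-3 + s)*(-5 + E) = (-5 + E)*(-3 + s))
I(H, D) = (D + H)/(-4 + D)
((-33 - 37) + I(-1, a(b, -1)))**2 = ((-33 - 37) + ((15 - 5*0 - 3*(-1) - 1*0) - 1)/(-4 + (15 - 5*0 - 3*(-1) - 1*0)))**2 = (-70 + ((15 + 0 + 3 + 0) - 1)/(-4 + (15 + 0 + 3 + 0)))**2 = (-70 + (18 - 1)/(-4 + 18))**2 = (-70 + 17/14)**2 = (-963/14)**2 = 927369/196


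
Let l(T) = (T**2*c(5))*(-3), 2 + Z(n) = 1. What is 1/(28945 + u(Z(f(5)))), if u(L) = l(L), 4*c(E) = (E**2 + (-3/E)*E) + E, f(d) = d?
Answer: 4/115699 ≈ 3.4572e-5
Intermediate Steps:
Z(n) = -1 (Z(n) = -2 + 1 = -1)
c(E) = -3/4 + E/4 + E**2/4 (c(E) = ((E**2 + (-3/E)*E) + E)/4 = ((E**2 - 3) + E)/4 = ((-3 + E**2) + E)/4 = (-3 + E + E**2)/4 = -3/4 + E/4 + E**2/4)
l(T) = -81*T**2/4 (l(T) = (T**2*(-3/4 + (1/4)*5 + (1/4)*5**2))*(-3) = (T**2*(-3/4 + 5/4 + (1/4)*25))*(-3) = (T**2*(-3/4 + 5/4 + 25/4))*(-3) = (T**2*(27/4))*(-3) = (27*T**2/4)*(-3) = -81*T**2/4)
u(L) = -81*L**2/4
1/(28945 + u(Z(f(5)))) = 1/(28945 - 81/4*(-1)**2) = 1/(28945 - 81/4*1) = 1/(28945 - 81/4) = 1/(115699/4) = 4/115699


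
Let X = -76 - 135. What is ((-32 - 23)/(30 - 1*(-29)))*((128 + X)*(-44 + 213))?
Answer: 771485/59 ≈ 13076.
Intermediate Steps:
X = -211
((-32 - 23)/(30 - 1*(-29)))*((128 + X)*(-44 + 213)) = ((-32 - 23)/(30 - 1*(-29)))*((128 - 211)*(-44 + 213)) = (-55/(30 + 29))*(-83*169) = -55/59*(-14027) = 771485/59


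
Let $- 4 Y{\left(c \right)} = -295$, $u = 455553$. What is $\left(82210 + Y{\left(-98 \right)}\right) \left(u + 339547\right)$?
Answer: $65423809625$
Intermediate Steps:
$Y{\left(c \right)} = \frac{295}{4}$ ($Y{\left(c \right)} = \left(- \frac{1}{4}\right) \left(-295\right) = \frac{295}{4}$)
$\left(82210 + Y{\left(-98 \right)}\right) \left(u + 339547\right) = \left(82210 + \frac{295}{4}\right) \left(455553 + 339547\right) = \frac{329135}{4} \cdot 795100 = 65423809625$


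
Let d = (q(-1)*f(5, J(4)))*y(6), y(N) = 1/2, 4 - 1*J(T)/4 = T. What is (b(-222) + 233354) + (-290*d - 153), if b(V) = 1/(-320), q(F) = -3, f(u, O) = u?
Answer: 75320319/320 ≈ 2.3538e+5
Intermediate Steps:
J(T) = 16 - 4*T
y(N) = 1/2
b(V) = -1/320
d = -15/2 (d = -3*5*(1/2) = -15*1/2 = -15/2 ≈ -7.5000)
(b(-222) + 233354) + (-290*d - 153) = (-1/320 + 233354) + (-290*(-15/2) - 153) = 74673279/320 + (2175 - 153) = 74673279/320 + 2022 = 75320319/320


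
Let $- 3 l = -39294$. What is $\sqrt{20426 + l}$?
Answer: $34 \sqrt{29} \approx 183.1$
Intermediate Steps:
$l = 13098$ ($l = \left(- \frac{1}{3}\right) \left(-39294\right) = 13098$)
$\sqrt{20426 + l} = \sqrt{20426 + 13098} = \sqrt{33524} = 34 \sqrt{29}$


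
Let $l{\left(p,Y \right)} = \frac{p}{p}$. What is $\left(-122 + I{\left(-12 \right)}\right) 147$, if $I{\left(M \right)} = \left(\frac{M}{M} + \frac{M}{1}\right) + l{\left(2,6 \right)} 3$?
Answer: $-19110$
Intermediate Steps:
$l{\left(p,Y \right)} = 1$
$I{\left(M \right)} = 4 + M$ ($I{\left(M \right)} = \left(\frac{M}{M} + \frac{M}{1}\right) + 1 \cdot 3 = \left(1 + M 1\right) + 3 = \left(1 + M\right) + 3 = 4 + M$)
$\left(-122 + I{\left(-12 \right)}\right) 147 = \left(-122 + \left(4 - 12\right)\right) 147 = \left(-122 - 8\right) 147 = \left(-130\right) 147 = -19110$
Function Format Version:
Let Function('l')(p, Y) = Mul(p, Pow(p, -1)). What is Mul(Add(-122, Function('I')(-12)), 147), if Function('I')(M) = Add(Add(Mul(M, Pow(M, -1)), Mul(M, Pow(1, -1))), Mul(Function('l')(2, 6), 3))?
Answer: -19110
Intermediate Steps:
Function('l')(p, Y) = 1
Function('I')(M) = Add(4, M) (Function('I')(M) = Add(Add(Mul(M, Pow(M, -1)), Mul(M, Pow(1, -1))), Mul(1, 3)) = Add(Add(1, Mul(M, 1)), 3) = Add(Add(1, M), 3) = Add(4, M))
Mul(Add(-122, Function('I')(-12)), 147) = Mul(Add(-122, Add(4, -12)), 147) = Mul(Add(-122, -8), 147) = Mul(-130, 147) = -19110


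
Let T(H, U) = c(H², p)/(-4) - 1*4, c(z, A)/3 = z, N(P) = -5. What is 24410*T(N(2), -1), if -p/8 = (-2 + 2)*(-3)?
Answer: -1110655/2 ≈ -5.5533e+5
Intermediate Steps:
p = 0 (p = -8*(-2 + 2)*(-3) = -0*(-3) = -8*0 = 0)
c(z, A) = 3*z
T(H, U) = -4 - 3*H²/4 (T(H, U) = (3*H²)/(-4) - 1*4 = (3*H²)*(-¼) - 4 = -3*H²/4 - 4 = -4 - 3*H²/4)
24410*T(N(2), -1) = 24410*(-4 - ¾*(-5)²) = 24410*(-4 - ¾*25) = 24410*(-4 - 75/4) = 24410*(-91/4) = -1110655/2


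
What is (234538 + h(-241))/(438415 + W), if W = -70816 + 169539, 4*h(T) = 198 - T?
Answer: 938591/2148552 ≈ 0.43685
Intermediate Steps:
h(T) = 99/2 - T/4 (h(T) = (198 - T)/4 = 99/2 - T/4)
W = 98723
(234538 + h(-241))/(438415 + W) = (234538 + (99/2 - 1/4*(-241)))/(438415 + 98723) = (234538 + (99/2 + 241/4))/537138 = (234538 + 439/4)*(1/537138) = (938591/4)*(1/537138) = 938591/2148552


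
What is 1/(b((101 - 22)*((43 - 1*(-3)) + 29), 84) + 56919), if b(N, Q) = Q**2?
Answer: 1/63975 ≈ 1.5631e-5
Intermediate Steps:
1/(b((101 - 22)*((43 - 1*(-3)) + 29), 84) + 56919) = 1/(84**2 + 56919) = 1/(7056 + 56919) = 1/63975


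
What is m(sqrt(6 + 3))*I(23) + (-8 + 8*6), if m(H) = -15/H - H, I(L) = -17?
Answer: 176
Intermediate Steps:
m(H) = -H - 15/H
m(sqrt(6 + 3))*I(23) + (-8 + 8*6) = (-sqrt(6 + 3) - 15/sqrt(6 + 3))*(-17) + (-8 + 8*6) = (-sqrt(9) - 15/(sqrt(9)))*(-17) + (-8 + 48) = (-1*3 - 15/3)*(-17) + 40 = (-3 - 15*1/3)*(-17) + 40 = (-3 - 5)*(-17) + 40 = -8*(-17) + 40 = 136 + 40 = 176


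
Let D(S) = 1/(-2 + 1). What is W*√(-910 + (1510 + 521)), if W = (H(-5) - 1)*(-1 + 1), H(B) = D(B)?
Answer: 0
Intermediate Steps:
D(S) = -1 (D(S) = 1/(-1) = -1)
H(B) = -1
W = 0 (W = (-1 - 1)*(-1 + 1) = -2*0 = 0)
W*√(-910 + (1510 + 521)) = 0*√(-910 + (1510 + 521)) = 0*√(-910 + 2031) = 0*√1121 = 0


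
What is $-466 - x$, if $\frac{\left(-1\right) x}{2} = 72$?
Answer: $-322$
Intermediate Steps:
$x = -144$ ($x = \left(-2\right) 72 = -144$)
$-466 - x = -466 - -144 = -466 + 144 = -322$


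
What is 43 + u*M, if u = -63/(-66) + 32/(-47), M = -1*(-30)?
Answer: 26476/517 ≈ 51.211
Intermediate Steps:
M = 30
u = 283/1034 (u = -63*(-1/66) + 32*(-1/47) = 21/22 - 32/47 = 283/1034 ≈ 0.27369)
43 + u*M = 43 + (283/1034)*30 = 43 + 4245/517 = 26476/517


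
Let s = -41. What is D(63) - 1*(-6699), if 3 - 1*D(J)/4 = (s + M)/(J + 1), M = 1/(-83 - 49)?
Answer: 14179045/2112 ≈ 6713.6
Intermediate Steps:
M = -1/132 (M = 1/(-132) = -1/132 ≈ -0.0075758)
D(J) = 12 + 5413/(33*(1 + J)) (D(J) = 12 - 4*(-41 - 1/132)/(J + 1) = 12 - (-5413)/(33*(1 + J)) = 12 + 5413/(33*(1 + J)))
D(63) - 1*(-6699) = (5809 + 396*63)/(33*(1 + 63)) - 1*(-6699) = (1/33)*(5809 + 24948)/64 + 6699 = (1/33)*(1/64)*30757 + 6699 = 30757/2112 + 6699 = 14179045/2112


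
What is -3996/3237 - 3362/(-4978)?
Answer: -1501549/2685631 ≈ -0.55910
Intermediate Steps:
-3996/3237 - 3362/(-4978) = -3996*1/3237 - 3362*(-1/4978) = -1332/1079 + 1681/2489 = -1501549/2685631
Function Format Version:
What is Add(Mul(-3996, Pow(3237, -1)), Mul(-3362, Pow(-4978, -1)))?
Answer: Rational(-1501549, 2685631) ≈ -0.55910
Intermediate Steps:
Add(Mul(-3996, Pow(3237, -1)), Mul(-3362, Pow(-4978, -1))) = Add(Mul(-3996, Rational(1, 3237)), Mul(-3362, Rational(-1, 4978))) = Add(Rational(-1332, 1079), Rational(1681, 2489)) = Rational(-1501549, 2685631)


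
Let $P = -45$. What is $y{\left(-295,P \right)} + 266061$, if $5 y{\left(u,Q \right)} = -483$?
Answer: $\frac{1329822}{5} \approx 2.6596 \cdot 10^{5}$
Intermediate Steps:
$y{\left(u,Q \right)} = - \frac{483}{5}$ ($y{\left(u,Q \right)} = \frac{1}{5} \left(-483\right) = - \frac{483}{5}$)
$y{\left(-295,P \right)} + 266061 = - \frac{483}{5} + 266061 = \frac{1329822}{5}$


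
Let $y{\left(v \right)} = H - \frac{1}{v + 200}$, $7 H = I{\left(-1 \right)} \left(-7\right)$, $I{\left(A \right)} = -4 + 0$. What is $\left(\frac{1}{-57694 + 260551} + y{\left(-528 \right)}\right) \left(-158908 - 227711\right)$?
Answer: $- \frac{34325525751737}{22179032} \approx -1.5477 \cdot 10^{6}$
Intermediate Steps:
$I{\left(A \right)} = -4$
$H = 4$ ($H = \frac{\left(-4\right) \left(-7\right)}{7} = \frac{1}{7} \cdot 28 = 4$)
$y{\left(v \right)} = 4 - \frac{1}{200 + v}$ ($y{\left(v \right)} = 4 - \frac{1}{v + 200} = 4 - \frac{1}{200 + v}$)
$\left(\frac{1}{-57694 + 260551} + y{\left(-528 \right)}\right) \left(-158908 - 227711\right) = \left(\frac{1}{-57694 + 260551} + \frac{799 + 4 \left(-528\right)}{200 - 528}\right) \left(-158908 - 227711\right) = \left(\frac{1}{202857} + \frac{799 - 2112}{-328}\right) \left(-386619\right) = \left(\frac{1}{202857} - - \frac{1313}{328}\right) \left(-386619\right) = \left(\frac{1}{202857} + \frac{1313}{328}\right) \left(-386619\right) = \frac{266351569}{66537096} \left(-386619\right) = - \frac{34325525751737}{22179032}$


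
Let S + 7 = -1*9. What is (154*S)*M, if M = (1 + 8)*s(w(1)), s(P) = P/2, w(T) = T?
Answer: -11088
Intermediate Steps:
s(P) = P/2 (s(P) = P*(½) = P/2)
M = 9/2 (M = (1 + 8)*((½)*1) = 9*(½) = 9/2 ≈ 4.5000)
S = -16 (S = -7 - 1*9 = -7 - 9 = -16)
(154*S)*M = (154*(-16))*(9/2) = -2464*9/2 = -11088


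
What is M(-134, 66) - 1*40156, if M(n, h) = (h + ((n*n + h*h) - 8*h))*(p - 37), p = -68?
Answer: -2334406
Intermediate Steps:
M(n, h) = -105*h² - 105*n² + 735*h (M(n, h) = (h + ((n*n + h*h) - 8*h))*(-68 - 37) = (h + ((n² + h²) - 8*h))*(-105) = (h + ((h² + n²) - 8*h))*(-105) = (h + (h² + n² - 8*h))*(-105) = (h² + n² - 7*h)*(-105) = -105*h² - 105*n² + 735*h)
M(-134, 66) - 1*40156 = (-105*66² - 105*(-134)² + 735*66) - 1*40156 = (-105*4356 - 105*17956 + 48510) - 40156 = (-457380 - 1885380 + 48510) - 40156 = -2294250 - 40156 = -2334406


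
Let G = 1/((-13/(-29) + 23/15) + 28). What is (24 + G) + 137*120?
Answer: 214723923/13042 ≈ 16464.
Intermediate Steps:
G = 435/13042 (G = 1/((-13*(-1/29) + 23*(1/15)) + 28) = 1/((13/29 + 23/15) + 28) = 1/(862/435 + 28) = 1/(13042/435) = 435/13042 ≈ 0.033354)
(24 + G) + 137*120 = (24 + 435/13042) + 137*120 = 313443/13042 + 16440 = 214723923/13042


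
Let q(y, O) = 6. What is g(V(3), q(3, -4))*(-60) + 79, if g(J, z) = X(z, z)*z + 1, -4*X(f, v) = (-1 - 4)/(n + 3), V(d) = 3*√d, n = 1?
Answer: -187/2 ≈ -93.500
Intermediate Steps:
X(f, v) = 5/16 (X(f, v) = -(-1 - 4)/(4*(1 + 3)) = -(-5)/(4*4) = -¼*(-5/4) = 5/16)
g(J, z) = 1 + 5*z/16 (g(J, z) = 5*z/16 + 1 = 1 + 5*z/16)
g(V(3), q(3, -4))*(-60) + 79 = (1 + (5/16)*6)*(-60) + 79 = (1 + 15/8)*(-60) + 79 = (23/8)*(-60) + 79 = -345/2 + 79 = -187/2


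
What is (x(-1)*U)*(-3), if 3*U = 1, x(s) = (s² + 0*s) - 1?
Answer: 0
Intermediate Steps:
x(s) = -1 + s² (x(s) = (s² + 0) - 1 = s² - 1 = -1 + s²)
U = ⅓ (U = (⅓)*1 = ⅓ ≈ 0.33333)
(x(-1)*U)*(-3) = ((-1 + (-1)²)*(⅓))*(-3) = ((-1 + 1)*(⅓))*(-3) = (0*(⅓))*(-3) = 0*(-3) = 0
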